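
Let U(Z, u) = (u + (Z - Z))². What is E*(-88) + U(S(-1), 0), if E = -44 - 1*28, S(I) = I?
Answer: 6336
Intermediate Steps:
U(Z, u) = u² (U(Z, u) = (u + 0)² = u²)
E = -72 (E = -44 - 28 = -72)
E*(-88) + U(S(-1), 0) = -72*(-88) + 0² = 6336 + 0 = 6336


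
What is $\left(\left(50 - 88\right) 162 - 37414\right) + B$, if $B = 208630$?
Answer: $165060$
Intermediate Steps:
$\left(\left(50 - 88\right) 162 - 37414\right) + B = \left(\left(50 - 88\right) 162 - 37414\right) + 208630 = \left(\left(-38\right) 162 - 37414\right) + 208630 = \left(-6156 - 37414\right) + 208630 = -43570 + 208630 = 165060$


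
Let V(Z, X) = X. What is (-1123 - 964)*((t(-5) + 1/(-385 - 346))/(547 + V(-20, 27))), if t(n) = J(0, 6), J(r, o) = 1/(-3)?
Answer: 765929/629391 ≈ 1.2169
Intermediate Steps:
J(r, o) = -1/3
t(n) = -1/3
(-1123 - 964)*((t(-5) + 1/(-385 - 346))/(547 + V(-20, 27))) = (-1123 - 964)*((-1/3 + 1/(-385 - 346))/(547 + 27)) = -2087*(-1/3 + 1/(-731))/574 = -2087*(-1/3 - 1/731)/574 = -(-1531858)/(2193*574) = -2087*(-367/629391) = 765929/629391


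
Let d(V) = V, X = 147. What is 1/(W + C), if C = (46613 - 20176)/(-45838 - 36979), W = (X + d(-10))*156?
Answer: 82817/1769938487 ≈ 4.6791e-5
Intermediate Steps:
W = 21372 (W = (147 - 10)*156 = 137*156 = 21372)
C = -26437/82817 (C = 26437/(-82817) = 26437*(-1/82817) = -26437/82817 ≈ -0.31922)
1/(W + C) = 1/(21372 - 26437/82817) = 1/(1769938487/82817) = 82817/1769938487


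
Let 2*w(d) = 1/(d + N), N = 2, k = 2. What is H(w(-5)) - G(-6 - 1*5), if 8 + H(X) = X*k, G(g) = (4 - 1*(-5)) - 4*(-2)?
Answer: -76/3 ≈ -25.333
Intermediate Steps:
w(d) = 1/(2*(2 + d)) (w(d) = 1/(2*(d + 2)) = 1/(2*(2 + d)))
G(g) = 17 (G(g) = (4 + 5) + 8 = 9 + 8 = 17)
H(X) = -8 + 2*X (H(X) = -8 + X*2 = -8 + 2*X)
H(w(-5)) - G(-6 - 1*5) = (-8 + 2*(1/(2*(2 - 5)))) - 1*17 = (-8 + 2*((1/2)/(-3))) - 17 = (-8 + 2*((1/2)*(-1/3))) - 17 = (-8 + 2*(-1/6)) - 17 = (-8 - 1/3) - 17 = -25/3 - 17 = -76/3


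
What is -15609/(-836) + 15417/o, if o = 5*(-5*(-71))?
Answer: 3690417/134900 ≈ 27.357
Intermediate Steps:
o = 1775 (o = 5*355 = 1775)
-15609/(-836) + 15417/o = -15609/(-836) + 15417/1775 = -15609*(-1/836) + 15417*(1/1775) = 1419/76 + 15417/1775 = 3690417/134900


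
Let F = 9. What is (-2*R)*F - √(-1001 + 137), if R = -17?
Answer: 306 - 12*I*√6 ≈ 306.0 - 29.394*I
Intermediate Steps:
(-2*R)*F - √(-1001 + 137) = -2*(-17)*9 - √(-1001 + 137) = 34*9 - √(-864) = 306 - 12*I*√6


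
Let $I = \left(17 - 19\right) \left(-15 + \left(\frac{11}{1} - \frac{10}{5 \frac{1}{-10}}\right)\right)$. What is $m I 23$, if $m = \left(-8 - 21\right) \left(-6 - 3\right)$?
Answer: $-192096$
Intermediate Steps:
$I = -32$ ($I = - 2 \left(-15 - \left(-11 + \frac{10}{5 \left(- \frac{1}{10}\right)}\right)\right) = - 2 \left(-15 - \left(-11 + \frac{10}{- \frac{1}{2}}\right)\right) = - 2 \left(-15 + \left(11 - -20\right)\right) = - 2 \left(-15 + \left(11 + 20\right)\right) = - 2 \left(-15 + 31\right) = \left(-2\right) 16 = -32$)
$m = 261$ ($m = \left(-29\right) \left(-9\right) = 261$)
$m I 23 = 261 \left(-32\right) 23 = \left(-8352\right) 23 = -192096$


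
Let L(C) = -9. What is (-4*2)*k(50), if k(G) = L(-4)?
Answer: 72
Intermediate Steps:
k(G) = -9
(-4*2)*k(50) = -4*2*(-9) = -8*(-9) = 72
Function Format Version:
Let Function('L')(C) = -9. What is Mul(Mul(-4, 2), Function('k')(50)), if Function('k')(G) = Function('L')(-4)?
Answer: 72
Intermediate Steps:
Function('k')(G) = -9
Mul(Mul(-4, 2), Function('k')(50)) = Mul(Mul(-4, 2), -9) = Mul(-8, -9) = 72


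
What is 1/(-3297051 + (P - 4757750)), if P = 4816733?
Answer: -1/3238068 ≈ -3.0883e-7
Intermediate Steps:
1/(-3297051 + (P - 4757750)) = 1/(-3297051 + (4816733 - 4757750)) = 1/(-3297051 + 58983) = 1/(-3238068) = -1/3238068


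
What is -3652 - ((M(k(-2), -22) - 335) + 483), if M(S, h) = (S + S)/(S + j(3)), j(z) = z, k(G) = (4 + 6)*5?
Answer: -201500/53 ≈ -3801.9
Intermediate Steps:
k(G) = 50 (k(G) = 10*5 = 50)
M(S, h) = 2*S/(3 + S) (M(S, h) = (S + S)/(S + 3) = (2*S)/(3 + S) = 2*S/(3 + S))
-3652 - ((M(k(-2), -22) - 335) + 483) = -3652 - ((2*50/(3 + 50) - 335) + 483) = -3652 - ((2*50/53 - 335) + 483) = -3652 - ((2*50*(1/53) - 335) + 483) = -3652 - ((100/53 - 335) + 483) = -3652 - (-17655/53 + 483) = -3652 - 1*7944/53 = -3652 - 7944/53 = -201500/53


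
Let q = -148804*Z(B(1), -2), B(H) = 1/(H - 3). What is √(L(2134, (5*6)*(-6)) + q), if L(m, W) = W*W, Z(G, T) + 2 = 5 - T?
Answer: 2*I*√177905 ≈ 843.58*I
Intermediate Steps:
B(H) = 1/(-3 + H)
Z(G, T) = 3 - T (Z(G, T) = -2 + (5 - T) = 3 - T)
q = -744020 (q = -148804*(3 - 1*(-2)) = -148804*(3 + 2) = -148804*5 = -744020)
L(m, W) = W²
√(L(2134, (5*6)*(-6)) + q) = √(((5*6)*(-6))² - 744020) = √((30*(-6))² - 744020) = √((-180)² - 744020) = √(32400 - 744020) = √(-711620) = 2*I*√177905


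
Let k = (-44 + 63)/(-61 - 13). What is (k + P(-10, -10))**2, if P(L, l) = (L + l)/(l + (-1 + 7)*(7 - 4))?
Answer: 10404/1369 ≈ 7.5997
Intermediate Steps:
k = -19/74 (k = 19/(-74) = 19*(-1/74) = -19/74 ≈ -0.25676)
P(L, l) = (L + l)/(18 + l) (P(L, l) = (L + l)/(l + 6*3) = (L + l)/(l + 18) = (L + l)/(18 + l))
(k + P(-10, -10))**2 = (-19/74 + (-10 - 10)/(18 - 10))**2 = (-19/74 - 20/8)**2 = (-19/74 + (1/8)*(-20))**2 = (-19/74 - 5/2)**2 = (-102/37)**2 = 10404/1369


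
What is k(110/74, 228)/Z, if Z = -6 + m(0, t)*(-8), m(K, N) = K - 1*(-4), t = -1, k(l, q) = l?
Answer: -55/1406 ≈ -0.039118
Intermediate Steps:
m(K, N) = 4 + K (m(K, N) = K + 4 = 4 + K)
Z = -38 (Z = -6 + (4 + 0)*(-8) = -6 + 4*(-8) = -6 - 32 = -38)
k(110/74, 228)/Z = (110/74)/(-38) = (110*(1/74))*(-1/38) = (55/37)*(-1/38) = -55/1406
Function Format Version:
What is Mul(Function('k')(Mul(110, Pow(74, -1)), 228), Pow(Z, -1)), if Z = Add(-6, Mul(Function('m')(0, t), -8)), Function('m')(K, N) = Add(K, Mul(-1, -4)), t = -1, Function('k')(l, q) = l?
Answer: Rational(-55, 1406) ≈ -0.039118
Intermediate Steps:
Function('m')(K, N) = Add(4, K) (Function('m')(K, N) = Add(K, 4) = Add(4, K))
Z = -38 (Z = Add(-6, Mul(Add(4, 0), -8)) = Add(-6, Mul(4, -8)) = Add(-6, -32) = -38)
Mul(Function('k')(Mul(110, Pow(74, -1)), 228), Pow(Z, -1)) = Mul(Mul(110, Pow(74, -1)), Pow(-38, -1)) = Mul(Mul(110, Rational(1, 74)), Rational(-1, 38)) = Mul(Rational(55, 37), Rational(-1, 38)) = Rational(-55, 1406)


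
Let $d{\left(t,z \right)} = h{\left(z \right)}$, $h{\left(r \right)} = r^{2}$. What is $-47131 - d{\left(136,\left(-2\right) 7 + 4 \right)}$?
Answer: $-47231$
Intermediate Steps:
$d{\left(t,z \right)} = z^{2}$
$-47131 - d{\left(136,\left(-2\right) 7 + 4 \right)} = -47131 - \left(\left(-2\right) 7 + 4\right)^{2} = -47131 - \left(-14 + 4\right)^{2} = -47131 - \left(-10\right)^{2} = -47131 - 100 = -47231$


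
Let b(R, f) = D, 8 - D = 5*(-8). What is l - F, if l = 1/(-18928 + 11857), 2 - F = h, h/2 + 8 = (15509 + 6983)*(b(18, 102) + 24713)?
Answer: 7876024907225/7071 ≈ 1.1138e+9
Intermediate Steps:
D = 48 (D = 8 - 5*(-8) = 8 - 1*(-40) = 8 + 40 = 48)
b(R, f) = 48
h = 1113848808 (h = -16 + 2*((15509 + 6983)*(48 + 24713)) = -16 + 2*(22492*24761) = -16 + 2*556924412 = -16 + 1113848824 = 1113848808)
F = -1113848806 (F = 2 - 1*1113848808 = 2 - 1113848808 = -1113848806)
l = -1/7071 (l = 1/(-7071) = -1/7071 ≈ -0.00014142)
l - F = -1/7071 - 1*(-1113848806) = -1/7071 + 1113848806 = 7876024907225/7071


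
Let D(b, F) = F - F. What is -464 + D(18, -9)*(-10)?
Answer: -464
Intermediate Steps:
D(b, F) = 0
-464 + D(18, -9)*(-10) = -464 + 0*(-10) = -464 + 0 = -464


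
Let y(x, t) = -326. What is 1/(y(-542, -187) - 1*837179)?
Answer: -1/837505 ≈ -1.1940e-6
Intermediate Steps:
1/(y(-542, -187) - 1*837179) = 1/(-326 - 1*837179) = 1/(-326 - 837179) = 1/(-837505) = -1/837505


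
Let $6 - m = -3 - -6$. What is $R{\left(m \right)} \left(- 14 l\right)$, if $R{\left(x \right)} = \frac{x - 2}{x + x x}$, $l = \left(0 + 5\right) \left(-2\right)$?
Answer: $\frac{35}{3} \approx 11.667$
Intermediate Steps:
$l = -10$ ($l = 5 \left(-2\right) = -10$)
$m = 3$ ($m = 6 - \left(-3 - -6\right) = 6 - \left(-3 + 6\right) = 6 - 3 = 3$)
$R{\left(x \right)} = \frac{-2 + x}{x + x^{2}}$
$R{\left(m \right)} \left(- 14 l\right) = \frac{-2 + 3}{3 \left(1 + 3\right)} \left(\left(-14\right) \left(-10\right)\right) = \frac{1}{3} \cdot \frac{1}{4} \cdot 1 \cdot 140 = \frac{1}{12} \cdot 140 = \frac{35}{3}$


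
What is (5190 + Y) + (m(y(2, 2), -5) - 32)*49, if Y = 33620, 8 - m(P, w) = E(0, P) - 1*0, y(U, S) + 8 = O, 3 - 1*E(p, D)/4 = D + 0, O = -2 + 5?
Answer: 36066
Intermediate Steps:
O = 3
E(p, D) = 12 - 4*D (E(p, D) = 12 - 4*(D + 0) = 12 - 4*D)
y(U, S) = -5 (y(U, S) = -8 + 3 = -5)
m(P, w) = -4 + 4*P (m(P, w) = 8 - ((12 - 4*P) - 1*0) = 8 - ((12 - 4*P) + 0) = 8 - (12 - 4*P) = 8 + (-12 + 4*P) = -4 + 4*P)
(5190 + Y) + (m(y(2, 2), -5) - 32)*49 = (5190 + 33620) + ((-4 + 4*(-5)) - 32)*49 = 38810 + ((-4 - 20) - 32)*49 = 38810 + (-24 - 32)*49 = 38810 - 56*49 = 38810 - 2744 = 36066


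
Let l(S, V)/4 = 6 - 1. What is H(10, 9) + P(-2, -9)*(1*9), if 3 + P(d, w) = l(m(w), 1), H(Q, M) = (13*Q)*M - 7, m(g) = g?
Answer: 1316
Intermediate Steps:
H(Q, M) = -7 + 13*M*Q (H(Q, M) = 13*M*Q - 7 = -7 + 13*M*Q)
l(S, V) = 20 (l(S, V) = 4*(6 - 1) = 4*5 = 20)
P(d, w) = 17 (P(d, w) = -3 + 20 = 17)
H(10, 9) + P(-2, -9)*(1*9) = (-7 + 13*9*10) + 17*(1*9) = (-7 + 1170) + 17*9 = 1163 + 153 = 1316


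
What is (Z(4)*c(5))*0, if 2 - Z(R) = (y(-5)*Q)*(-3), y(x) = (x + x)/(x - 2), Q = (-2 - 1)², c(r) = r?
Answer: 0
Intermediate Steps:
Q = 9 (Q = (-3)² = 9)
y(x) = 2*x/(-2 + x) (y(x) = (2*x)/(-2 + x) = 2*x/(-2 + x))
Z(R) = 284/7 (Z(R) = 2 - (2*(-5)/(-2 - 5))*9*(-3) = 2 - (2*(-5)/(-7))*9*(-3) = 2 - (2*(-5)*(-⅐))*9*(-3) = 2 - (10/7)*9*(-3) = 2 - 90*(-3)/7 = 2 - 1*(-270/7) = 2 + 270/7 = 284/7)
(Z(4)*c(5))*0 = ((284/7)*5)*0 = (1420/7)*0 = 0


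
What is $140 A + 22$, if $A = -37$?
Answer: $-5158$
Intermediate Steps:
$140 A + 22 = 140 \left(-37\right) + 22 = -5180 + 22 = -5158$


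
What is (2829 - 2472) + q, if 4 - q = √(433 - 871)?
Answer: 361 - I*√438 ≈ 361.0 - 20.928*I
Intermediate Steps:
q = 4 - I*√438 (q = 4 - √(433 - 871) = 4 - √(-438) = 4 - I*√438 ≈ 4.0 - 20.928*I)
(2829 - 2472) + q = (2829 - 2472) + (4 - I*√438) = 357 + (4 - I*√438) = 361 - I*√438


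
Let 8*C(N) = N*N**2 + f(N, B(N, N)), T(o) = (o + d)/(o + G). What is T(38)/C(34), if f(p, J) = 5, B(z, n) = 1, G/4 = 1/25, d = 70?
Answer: 400/694459 ≈ 0.00057599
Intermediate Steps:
G = 4/25 ≈ 0.16000
T(o) = (70 + o)/(4/25 + o) (T(o) = (o + 70)/(o + 4/25) = (70 + o)/(4/25 + o))
C(N) = 5/8 + N**3/8 (C(N) = (N*N**2 + 5)/8 = (N**3 + 5)/8 = (5 + N**3)/8 = 5/8 + N**3/8)
T(38)/C(34) = (25*(70 + 38)/(4 + 25*38))/(5/8 + (1/8)*34**3) = (25*108/(4 + 950))/(5/8 + (1/8)*39304) = (25*108/954)/(5/8 + 4913) = (25*(1/954)*108)/(39309/8) = (150/53)*(8/39309) = 400/694459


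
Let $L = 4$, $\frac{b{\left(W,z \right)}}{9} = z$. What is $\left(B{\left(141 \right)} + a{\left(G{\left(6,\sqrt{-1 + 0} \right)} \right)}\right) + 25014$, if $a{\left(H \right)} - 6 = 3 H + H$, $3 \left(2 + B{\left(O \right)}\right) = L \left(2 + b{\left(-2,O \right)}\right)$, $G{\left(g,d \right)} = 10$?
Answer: $\frac{80258}{3} \approx 26753.0$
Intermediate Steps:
$b{\left(W,z \right)} = 9 z$
$B{\left(O \right)} = \frac{2}{3} + 12 O$ ($B{\left(O \right)} = -2 + \frac{4 \left(2 + 9 O\right)}{3} = -2 + \frac{8 + 36 O}{3} = -2 + \left(\frac{8}{3} + 12 O\right) = \frac{2}{3} + 12 O$)
$a{\left(H \right)} = 6 + 4 H$ ($a{\left(H \right)} = 6 + \left(3 H + H\right) = 6 + 4 H$)
$\left(B{\left(141 \right)} + a{\left(G{\left(6,\sqrt{-1 + 0} \right)} \right)}\right) + 25014 = \left(\left(\frac{2}{3} + 12 \cdot 141\right) + \left(6 + 4 \cdot 10\right)\right) + 25014 = \left(\left(\frac{2}{3} + 1692\right) + \left(6 + 40\right)\right) + 25014 = \left(\frac{5078}{3} + 46\right) + 25014 = \frac{5216}{3} + 25014 = \frac{80258}{3}$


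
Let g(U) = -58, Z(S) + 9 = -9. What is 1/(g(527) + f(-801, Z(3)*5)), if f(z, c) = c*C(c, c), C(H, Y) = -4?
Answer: 1/302 ≈ 0.0033113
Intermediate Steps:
Z(S) = -18 (Z(S) = -9 - 9 = -18)
f(z, c) = -4*c (f(z, c) = c*(-4) = -4*c)
1/(g(527) + f(-801, Z(3)*5)) = 1/(-58 - (-72)*5) = 1/(-58 - 4*(-90)) = 1/(-58 + 360) = 1/302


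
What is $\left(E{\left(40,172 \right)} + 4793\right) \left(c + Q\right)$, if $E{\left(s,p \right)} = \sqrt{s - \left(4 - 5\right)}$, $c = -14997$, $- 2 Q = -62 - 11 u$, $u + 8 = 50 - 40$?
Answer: $-71679315 - 14955 \sqrt{41} \approx -7.1775 \cdot 10^{7}$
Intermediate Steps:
$u = 2$ ($u = -8 + \left(50 - 40\right) = -8 + 10 = 2$)
$Q = 42$ ($Q = - \frac{-62 - 22}{2} = \left(- \frac{1}{2}\right) \left(-84\right) = 42$)
$E{\left(s,p \right)} = \sqrt{1 + s}$ ($E{\left(s,p \right)} = \sqrt{s - -1} = \sqrt{s + 1} = \sqrt{1 + s}$)
$\left(E{\left(40,172 \right)} + 4793\right) \left(c + Q\right) = \left(\sqrt{1 + 40} + 4793\right) \left(-14997 + 42\right) = \left(\sqrt{41} + 4793\right) \left(-14955\right) = \left(4793 + \sqrt{41}\right) \left(-14955\right) = -71679315 - 14955 \sqrt{41}$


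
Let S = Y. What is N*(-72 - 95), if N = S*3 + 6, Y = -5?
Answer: 1503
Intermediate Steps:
S = -5
N = -9 (N = -5*3 + 6 = -15 + 6 = -9)
N*(-72 - 95) = -9*(-72 - 95) = -9*(-167) = 1503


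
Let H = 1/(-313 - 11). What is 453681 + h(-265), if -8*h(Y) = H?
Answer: 1175941153/2592 ≈ 4.5368e+5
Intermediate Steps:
H = -1/324 (H = 1/(-324) = -1/324 ≈ -0.0030864)
h(Y) = 1/2592 (h(Y) = -⅛*(-1/324) = 1/2592)
453681 + h(-265) = 453681 + 1/2592 = 1175941153/2592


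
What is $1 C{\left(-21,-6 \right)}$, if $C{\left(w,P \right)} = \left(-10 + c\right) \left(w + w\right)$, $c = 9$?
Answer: $42$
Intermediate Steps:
$C{\left(w,P \right)} = - 2 w$ ($C{\left(w,P \right)} = \left(-10 + 9\right) \left(w + w\right) = - 2 w$)
$1 C{\left(-21,-6 \right)} = 1 \left(\left(-2\right) \left(-21\right)\right) = 1 \cdot 42 = 42$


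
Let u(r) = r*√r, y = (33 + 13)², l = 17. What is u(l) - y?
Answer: -2116 + 17*√17 ≈ -2045.9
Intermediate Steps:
y = 2116 (y = 46² = 2116)
u(r) = r^(3/2)
u(l) - y = 17^(3/2) - 1*2116 = 17*√17 - 2116 = -2116 + 17*√17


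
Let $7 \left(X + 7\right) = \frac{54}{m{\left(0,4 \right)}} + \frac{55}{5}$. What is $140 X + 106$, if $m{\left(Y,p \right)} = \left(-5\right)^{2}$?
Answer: $- \frac{3054}{5} \approx -610.8$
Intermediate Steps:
$m{\left(Y,p \right)} = 25$
$X = - \frac{128}{25}$ ($X = -7 + \frac{\frac{54}{25} + \frac{55}{5}}{7} = -7 + \frac{54 \cdot \frac{1}{25} + 55 \cdot \frac{1}{5}}{7} = -7 + \frac{\frac{54}{25} + 11}{7} = -7 + \frac{1}{7} \cdot \frac{329}{25} = -7 + \frac{47}{25} = - \frac{128}{25} \approx -5.12$)
$140 X + 106 = 140 \left(- \frac{128}{25}\right) + 106 = - \frac{3584}{5} + 106 = - \frac{3054}{5}$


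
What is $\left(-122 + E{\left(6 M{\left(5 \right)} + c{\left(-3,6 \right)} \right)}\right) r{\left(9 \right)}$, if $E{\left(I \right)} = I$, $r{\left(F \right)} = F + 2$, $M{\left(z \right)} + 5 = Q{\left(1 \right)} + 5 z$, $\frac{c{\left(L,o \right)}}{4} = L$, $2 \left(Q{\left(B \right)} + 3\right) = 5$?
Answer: $-187$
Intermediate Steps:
$Q{\left(B \right)} = - \frac{1}{2}$ ($Q{\left(B \right)} = -3 + \frac{1}{2} \cdot 5 = -3 + \frac{5}{2} = - \frac{1}{2}$)
$c{\left(L,o \right)} = 4 L$
$M{\left(z \right)} = - \frac{11}{2} + 5 z$ ($M{\left(z \right)} = -5 + \left(- \frac{1}{2} + 5 z\right) = - \frac{11}{2} + 5 z$)
$r{\left(F \right)} = 2 + F$
$\left(-122 + E{\left(6 M{\left(5 \right)} + c{\left(-3,6 \right)} \right)}\right) r{\left(9 \right)} = \left(-122 + \left(6 \left(- \frac{11}{2} + 5 \cdot 5\right) + 4 \left(-3\right)\right)\right) \left(2 + 9\right) = \left(-122 - \left(12 - 6 \left(- \frac{11}{2} + 25\right)\right)\right) 11 = \left(-122 + \left(6 \cdot \frac{39}{2} - 12\right)\right) 11 = \left(-122 + \left(117 - 12\right)\right) 11 = \left(-122 + 105\right) 11 = \left(-17\right) 11 = -187$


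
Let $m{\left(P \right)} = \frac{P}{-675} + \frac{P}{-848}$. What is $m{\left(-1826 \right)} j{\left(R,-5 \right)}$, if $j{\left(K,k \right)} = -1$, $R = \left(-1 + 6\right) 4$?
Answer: $- \frac{1390499}{286200} \approx -4.8585$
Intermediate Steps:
$R = 20$ ($R = 5 \cdot 4 = 20$)
$m{\left(P \right)} = - \frac{1523 P}{572400}$ ($m{\left(P \right)} = P \left(- \frac{1}{675}\right) + P \left(- \frac{1}{848}\right) = - \frac{P}{675} - \frac{P}{848} = - \frac{1523 P}{572400}$)
$m{\left(-1826 \right)} j{\left(R,-5 \right)} = \left(- \frac{1523}{572400}\right) \left(-1826\right) \left(-1\right) = \frac{1390499}{286200} \left(-1\right) = - \frac{1390499}{286200}$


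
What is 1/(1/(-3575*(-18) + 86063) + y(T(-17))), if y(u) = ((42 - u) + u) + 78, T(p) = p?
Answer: 150413/18049561 ≈ 0.0083333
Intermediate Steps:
y(u) = 120 (y(u) = 42 + 78 = 120)
1/(1/(-3575*(-18) + 86063) + y(T(-17))) = 1/(1/(-3575*(-18) + 86063) + 120) = 1/(1/(64350 + 86063) + 120) = 1/(1/150413 + 120) = 1/(18049561/150413) = 150413/18049561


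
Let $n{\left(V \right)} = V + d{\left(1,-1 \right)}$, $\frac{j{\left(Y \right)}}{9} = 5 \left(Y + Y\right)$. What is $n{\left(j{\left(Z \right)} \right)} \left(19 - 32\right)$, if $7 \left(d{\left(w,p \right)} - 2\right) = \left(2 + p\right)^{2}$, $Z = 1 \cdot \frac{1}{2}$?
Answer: $- \frac{4290}{7} \approx -612.86$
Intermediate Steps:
$Z = \frac{1}{2}$ ($Z = 1 \cdot \frac{1}{2} = \frac{1}{2} \approx 0.5$)
$d{\left(w,p \right)} = 2 + \frac{\left(2 + p\right)^{2}}{7}$
$j{\left(Y \right)} = 90 Y$ ($j{\left(Y \right)} = 9 \cdot 5 \left(Y + Y\right) = 9 \cdot 5 \cdot 2 Y = 9 \cdot 10 Y = 90 Y$)
$n{\left(V \right)} = \frac{15}{7} + V$ ($n{\left(V \right)} = V + \left(2 + \frac{\left(2 - 1\right)^{2}}{7}\right) = V + \left(2 + \frac{1^{2}}{7}\right) = V + \left(2 + \frac{1}{7} \cdot 1\right) = V + \left(2 + \frac{1}{7}\right) = V + \frac{15}{7} = \frac{15}{7} + V$)
$n{\left(j{\left(Z \right)} \right)} \left(19 - 32\right) = \left(\frac{15}{7} + 90 \cdot \frac{1}{2}\right) \left(19 - 32\right) = \left(\frac{15}{7} + 45\right) \left(-13\right) = \frac{330}{7} \left(-13\right) = - \frac{4290}{7}$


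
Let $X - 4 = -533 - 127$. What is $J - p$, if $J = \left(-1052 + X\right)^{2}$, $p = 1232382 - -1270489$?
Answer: $414393$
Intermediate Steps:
$X = -656$ ($X = 4 - 660 = -656$)
$p = 2502871$ ($p = 1232382 + 1270489 = 2502871$)
$J = 2917264$ ($J = \left(-1052 - 656\right)^{2} = \left(-1708\right)^{2} = 2917264$)
$J - p = 2917264 - 2502871 = 414393$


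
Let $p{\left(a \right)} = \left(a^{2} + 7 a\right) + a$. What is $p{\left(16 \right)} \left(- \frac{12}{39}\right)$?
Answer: $- \frac{1536}{13} \approx -118.15$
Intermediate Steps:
$p{\left(a \right)} = a^{2} + 8 a$
$p{\left(16 \right)} \left(- \frac{12}{39}\right) = 16 \left(8 + 16\right) \left(- \frac{12}{39}\right) = 16 \cdot 24 \left(\left(-12\right) \frac{1}{39}\right) = 384 \left(- \frac{4}{13}\right) = - \frac{1536}{13}$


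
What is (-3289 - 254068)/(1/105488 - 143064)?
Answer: 27148075216/15091535231 ≈ 1.7989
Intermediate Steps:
(-3289 - 254068)/(1/105488 - 143064) = -257357/(1/105488 - 143064) = -257357/(-15091535231/105488) = -257357*(-105488/15091535231) = 27148075216/15091535231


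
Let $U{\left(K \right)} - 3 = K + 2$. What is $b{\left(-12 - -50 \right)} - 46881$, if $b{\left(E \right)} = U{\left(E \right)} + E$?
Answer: $-46800$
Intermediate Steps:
$U{\left(K \right)} = 5 + K$ ($U{\left(K \right)} = 3 + \left(K + 2\right) = 3 + \left(2 + K\right) = 5 + K$)
$b{\left(E \right)} = 5 + 2 E$ ($b{\left(E \right)} = \left(5 + E\right) + E = 5 + 2 E$)
$b{\left(-12 - -50 \right)} - 46881 = \left(5 + 2 \left(-12 - -50\right)\right) - 46881 = \left(5 + 2 \left(-12 + 50\right)\right) - 46881 = \left(5 + 2 \cdot 38\right) - 46881 = \left(5 + 76\right) - 46881 = 81 - 46881 = -46800$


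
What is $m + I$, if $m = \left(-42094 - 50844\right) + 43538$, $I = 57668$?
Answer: $8268$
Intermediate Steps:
$m = -49400$ ($m = \left(-42094 - 50844\right) + 43538 = -92938 + 43538 = -49400$)
$m + I = -49400 + 57668 = 8268$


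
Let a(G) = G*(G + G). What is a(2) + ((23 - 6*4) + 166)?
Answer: 173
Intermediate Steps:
a(G) = 2*G² (a(G) = G*(2*G) = 2*G²)
a(2) + ((23 - 6*4) + 166) = 2*2² + ((23 - 6*4) + 166) = 2*4 + ((23 - 24) + 166) = 8 + (-1 + 166) = 8 + 165 = 173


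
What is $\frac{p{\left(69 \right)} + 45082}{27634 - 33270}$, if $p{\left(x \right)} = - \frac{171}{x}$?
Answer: $- \frac{1036829}{129628} \approx -7.9985$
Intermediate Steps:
$\frac{p{\left(69 \right)} + 45082}{27634 - 33270} = \frac{- \frac{171}{69} + 45082}{27634 - 33270} = \frac{\left(-171\right) \frac{1}{69} + 45082}{-5636} = \left(- \frac{57}{23} + 45082\right) \left(- \frac{1}{5636}\right) = \frac{1036829}{23} \left(- \frac{1}{5636}\right) = - \frac{1036829}{129628}$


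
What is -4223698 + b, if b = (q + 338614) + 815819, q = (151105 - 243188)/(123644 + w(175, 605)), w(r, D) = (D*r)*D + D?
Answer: -196981204483443/64178624 ≈ -3.0693e+6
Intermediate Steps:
w(r, D) = D + r*D² (w(r, D) = r*D² + D = D + r*D²)
q = -92083/64178624 (q = (151105 - 243188)/(123644 + 605*(1 + 605*175)) = -92083/(123644 + 605*(1 + 105875)) = -92083/(123644 + 605*105876) = -92083/(123644 + 64054980) = -92083/64178624 ≈ -0.0014348)
b = 74089921348109/64178624 (b = (-92083/64178624 + 338614) + 815819 = 21731780495053/64178624 + 815819 = 74089921348109/64178624 ≈ 1.1544e+6)
-4223698 + b = -4223698 + 74089921348109/64178624 = -196981204483443/64178624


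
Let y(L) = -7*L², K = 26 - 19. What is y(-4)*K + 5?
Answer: -779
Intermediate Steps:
K = 7
y(-4)*K + 5 = -7*(-4)²*7 + 5 = -7*16*7 + 5 = -112*7 + 5 = -784 + 5 = -779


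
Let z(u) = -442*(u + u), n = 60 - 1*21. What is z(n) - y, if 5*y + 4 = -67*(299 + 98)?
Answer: -145777/5 ≈ -29155.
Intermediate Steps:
n = 39 (n = 60 - 21 = 39)
y = -26603/5 (y = -4/5 + (-67*(299 + 98))/5 = -4/5 + (-67*397)/5 = -4/5 + (1/5)*(-26599) = -4/5 - 26599/5 = -26603/5 ≈ -5320.6)
z(u) = -884*u
z(n) - y = -884*39 - 1*(-26603/5) = -34476 + 26603/5 = -145777/5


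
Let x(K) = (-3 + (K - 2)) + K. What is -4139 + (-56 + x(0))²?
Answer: -418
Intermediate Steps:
x(K) = -5 + 2*K (x(K) = (-3 + (-2 + K)) + K = (-5 + K) + K = -5 + 2*K)
-4139 + (-56 + x(0))² = -4139 + (-56 + (-5 + 2*0))² = -4139 + (-56 + (-5 + 0))² = -4139 + (-56 - 5)² = -4139 + (-61)² = -4139 + 3721 = -418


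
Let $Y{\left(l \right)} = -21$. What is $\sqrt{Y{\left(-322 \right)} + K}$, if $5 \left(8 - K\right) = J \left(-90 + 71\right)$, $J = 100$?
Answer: $\sqrt{367} \approx 19.157$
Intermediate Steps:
$K = 388$ ($K = 8 - \frac{100 \left(-90 + 71\right)}{5} = 8 - \frac{100 \left(-19\right)}{5} = 8 - -380 = 8 + 380 = 388$)
$\sqrt{Y{\left(-322 \right)} + K} = \sqrt{-21 + 388} = \sqrt{367}$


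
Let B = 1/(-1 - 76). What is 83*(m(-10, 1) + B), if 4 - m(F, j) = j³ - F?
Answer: -44820/77 ≈ -582.08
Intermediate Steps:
B = -1/77 (B = 1/(-77) = -1/77 ≈ -0.012987)
m(F, j) = 4 + F - j³ (m(F, j) = 4 - (j³ - F) = 4 + (F - j³) = 4 + F - j³)
83*(m(-10, 1) + B) = 83*((4 - 10 - 1*1³) - 1/77) = 83*((4 - 10 - 1*1) - 1/77) = 83*((4 - 10 - 1) - 1/77) = 83*(-7 - 1/77) = 83*(-540/77) = -44820/77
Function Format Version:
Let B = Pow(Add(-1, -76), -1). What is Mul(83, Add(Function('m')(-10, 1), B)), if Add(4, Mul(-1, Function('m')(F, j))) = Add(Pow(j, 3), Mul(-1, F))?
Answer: Rational(-44820, 77) ≈ -582.08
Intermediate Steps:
B = Rational(-1, 77) (B = Pow(-77, -1) = Rational(-1, 77) ≈ -0.012987)
Function('m')(F, j) = Add(4, F, Mul(-1, Pow(j, 3))) (Function('m')(F, j) = Add(4, Mul(-1, Add(Pow(j, 3), Mul(-1, F)))) = Add(4, Add(F, Mul(-1, Pow(j, 3)))) = Add(4, F, Mul(-1, Pow(j, 3))))
Mul(83, Add(Function('m')(-10, 1), B)) = Mul(83, Add(Add(4, -10, Mul(-1, Pow(1, 3))), Rational(-1, 77))) = Mul(83, Add(Add(4, -10, Mul(-1, 1)), Rational(-1, 77))) = Mul(83, Add(Add(4, -10, -1), Rational(-1, 77))) = Mul(83, Add(-7, Rational(-1, 77))) = Mul(83, Rational(-540, 77)) = Rational(-44820, 77)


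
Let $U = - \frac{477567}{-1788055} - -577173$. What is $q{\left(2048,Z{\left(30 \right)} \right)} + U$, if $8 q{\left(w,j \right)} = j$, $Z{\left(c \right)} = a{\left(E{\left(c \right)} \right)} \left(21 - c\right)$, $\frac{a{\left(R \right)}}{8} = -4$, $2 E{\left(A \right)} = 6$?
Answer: $\frac{1032081916062}{1788055} \approx 5.7721 \cdot 10^{5}$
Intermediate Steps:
$E{\left(A \right)} = 3$ ($E{\left(A \right)} = \frac{1}{2} \cdot 6 = 3$)
$a{\left(R \right)} = -32$ ($a{\left(R \right)} = 8 \left(-4\right) = -32$)
$Z{\left(c \right)} = -672 + 32 c$ ($Z{\left(c \right)} = - 32 \left(21 - c\right) = -672 + 32 c$)
$q{\left(w,j \right)} = \frac{j}{8}$
$U = \frac{1032017546082}{1788055}$ ($U = \left(-477567\right) \left(- \frac{1}{1788055}\right) + 577173 = \frac{477567}{1788055} + 577173 = \frac{1032017546082}{1788055} \approx 5.7717 \cdot 10^{5}$)
$q{\left(2048,Z{\left(30 \right)} \right)} + U = \frac{-672 + 32 \cdot 30}{8} + \frac{1032017546082}{1788055} = \frac{-672 + 960}{8} + \frac{1032017546082}{1788055} = \frac{1}{8} \cdot 288 + \frac{1032017546082}{1788055} = 36 + \frac{1032017546082}{1788055} = \frac{1032081916062}{1788055}$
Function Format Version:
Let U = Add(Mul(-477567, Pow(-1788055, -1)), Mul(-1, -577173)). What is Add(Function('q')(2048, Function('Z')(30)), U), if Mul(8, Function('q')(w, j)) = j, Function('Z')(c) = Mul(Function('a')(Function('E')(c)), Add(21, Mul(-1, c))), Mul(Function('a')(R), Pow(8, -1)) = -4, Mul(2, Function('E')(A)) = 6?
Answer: Rational(1032081916062, 1788055) ≈ 5.7721e+5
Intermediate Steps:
Function('E')(A) = 3 (Function('E')(A) = Mul(Rational(1, 2), 6) = 3)
Function('a')(R) = -32 (Function('a')(R) = Mul(8, -4) = -32)
Function('Z')(c) = Add(-672, Mul(32, c)) (Function('Z')(c) = Mul(-32, Add(21, Mul(-1, c))) = Add(-672, Mul(32, c)))
Function('q')(w, j) = Mul(Rational(1, 8), j)
U = Rational(1032017546082, 1788055) (U = Add(Mul(-477567, Rational(-1, 1788055)), 577173) = Add(Rational(477567, 1788055), 577173) = Rational(1032017546082, 1788055) ≈ 5.7717e+5)
Add(Function('q')(2048, Function('Z')(30)), U) = Add(Mul(Rational(1, 8), Add(-672, Mul(32, 30))), Rational(1032017546082, 1788055)) = Add(Mul(Rational(1, 8), Add(-672, 960)), Rational(1032017546082, 1788055)) = Add(Mul(Rational(1, 8), 288), Rational(1032017546082, 1788055)) = Add(36, Rational(1032017546082, 1788055)) = Rational(1032081916062, 1788055)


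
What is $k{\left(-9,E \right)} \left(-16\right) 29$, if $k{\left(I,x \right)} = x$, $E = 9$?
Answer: $-4176$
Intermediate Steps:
$k{\left(-9,E \right)} \left(-16\right) 29 = 9 \left(-16\right) 29 = \left(-144\right) 29 = -4176$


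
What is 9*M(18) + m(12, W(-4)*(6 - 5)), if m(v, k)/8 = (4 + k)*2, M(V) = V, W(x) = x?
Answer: 162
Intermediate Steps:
m(v, k) = 64 + 16*k (m(v, k) = 8*((4 + k)*2) = 8*(8 + 2*k) = 64 + 16*k)
9*M(18) + m(12, W(-4)*(6 - 5)) = 9*18 + (64 + 16*(-4*(6 - 5))) = 162 + (64 + 16*(-4*1)) = 162 + (64 + 16*(-4)) = 162 + (64 - 64) = 162 + 0 = 162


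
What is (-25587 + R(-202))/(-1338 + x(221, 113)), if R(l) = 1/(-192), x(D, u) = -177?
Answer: 982541/58176 ≈ 16.889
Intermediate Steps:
R(l) = -1/192
(-25587 + R(-202))/(-1338 + x(221, 113)) = (-25587 - 1/192)/(-1338 - 177) = -4912705/192/(-1515) = -4912705/192*(-1/1515) = 982541/58176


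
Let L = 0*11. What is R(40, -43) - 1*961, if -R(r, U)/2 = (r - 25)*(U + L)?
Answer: 329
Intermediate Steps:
L = 0
R(r, U) = -2*U*(-25 + r) (R(r, U) = -2*(r - 25)*(U + 0) = -2*(-25 + r)*U = -2*U*(-25 + r))
R(40, -43) - 1*961 = 2*(-43)*(25 - 1*40) - 1*961 = 2*(-43)*(25 - 40) - 961 = 2*(-43)*(-15) - 961 = 1290 - 961 = 329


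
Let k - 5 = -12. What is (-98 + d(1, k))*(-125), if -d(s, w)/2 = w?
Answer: 10500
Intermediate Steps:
k = -7 (k = 5 - 12 = -7)
d(s, w) = -2*w
(-98 + d(1, k))*(-125) = (-98 - 2*(-7))*(-125) = (-98 + 14)*(-125) = -84*(-125) = 10500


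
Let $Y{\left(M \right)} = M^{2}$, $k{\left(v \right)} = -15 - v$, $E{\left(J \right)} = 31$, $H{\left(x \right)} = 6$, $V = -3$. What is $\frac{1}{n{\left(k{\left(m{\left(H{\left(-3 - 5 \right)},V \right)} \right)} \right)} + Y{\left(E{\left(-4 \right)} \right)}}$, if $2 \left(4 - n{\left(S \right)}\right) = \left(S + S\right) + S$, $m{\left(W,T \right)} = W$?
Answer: $\frac{2}{1993} \approx 0.0010035$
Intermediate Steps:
$n{\left(S \right)} = 4 - \frac{3 S}{2}$ ($n{\left(S \right)} = 4 - \frac{\left(S + S\right) + S}{2} = 4 - \frac{2 S + S}{2} = 4 - \frac{3 S}{2}$)
$\frac{1}{n{\left(k{\left(m{\left(H{\left(-3 - 5 \right)},V \right)} \right)} \right)} + Y{\left(E{\left(-4 \right)} \right)}} = \frac{1}{\left(4 - \frac{3 \left(-15 - 6\right)}{2}\right) + 31^{2}} = \frac{1}{\left(4 - \frac{3 \left(-15 - 6\right)}{2}\right) + 961} = \frac{1}{\left(4 - - \frac{63}{2}\right) + 961} = \frac{1}{\left(4 + \frac{63}{2}\right) + 961} = \frac{1}{\frac{71}{2} + 961} = \frac{1}{\frac{1993}{2}} = \frac{2}{1993}$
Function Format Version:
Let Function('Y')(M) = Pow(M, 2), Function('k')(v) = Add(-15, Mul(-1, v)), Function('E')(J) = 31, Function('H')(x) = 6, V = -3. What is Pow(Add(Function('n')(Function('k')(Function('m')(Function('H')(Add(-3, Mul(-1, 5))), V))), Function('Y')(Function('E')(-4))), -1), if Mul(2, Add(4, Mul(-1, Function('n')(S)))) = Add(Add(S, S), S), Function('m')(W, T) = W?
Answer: Rational(2, 1993) ≈ 0.0010035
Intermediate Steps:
Function('n')(S) = Add(4, Mul(Rational(-3, 2), S)) (Function('n')(S) = Add(4, Mul(Rational(-1, 2), Add(Add(S, S), S))) = Add(4, Mul(Rational(-1, 2), Add(Mul(2, S), S))) = Add(4, Mul(Rational(-1, 2), Mul(3, S))) = Add(4, Mul(Rational(-3, 2), S)))
Pow(Add(Function('n')(Function('k')(Function('m')(Function('H')(Add(-3, Mul(-1, 5))), V))), Function('Y')(Function('E')(-4))), -1) = Pow(Add(Add(4, Mul(Rational(-3, 2), Add(-15, Mul(-1, 6)))), Pow(31, 2)), -1) = Pow(Add(Add(4, Mul(Rational(-3, 2), Add(-15, -6))), 961), -1) = Pow(Add(Add(4, Mul(Rational(-3, 2), -21)), 961), -1) = Pow(Add(Add(4, Rational(63, 2)), 961), -1) = Pow(Add(Rational(71, 2), 961), -1) = Pow(Rational(1993, 2), -1) = Rational(2, 1993)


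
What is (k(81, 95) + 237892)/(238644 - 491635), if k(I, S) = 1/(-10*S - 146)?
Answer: -260729631/277278136 ≈ -0.94032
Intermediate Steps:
k(I, S) = 1/(-146 - 10*S)
(k(81, 95) + 237892)/(238644 - 491635) = (-1/(146 + 10*95) + 237892)/(238644 - 491635) = (-1/(146 + 950) + 237892)/(-252991) = (-1/1096 + 237892)*(-1/252991) = (260729631/1096)*(-1/252991) = -260729631/277278136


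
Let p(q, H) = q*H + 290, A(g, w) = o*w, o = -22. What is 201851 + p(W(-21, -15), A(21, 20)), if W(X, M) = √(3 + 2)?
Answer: 202141 - 440*√5 ≈ 2.0116e+5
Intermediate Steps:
W(X, M) = √5
A(g, w) = -22*w
p(q, H) = 290 + H*q (p(q, H) = H*q + 290 = 290 + H*q)
201851 + p(W(-21, -15), A(21, 20)) = 201851 + (290 + (-22*20)*√5) = 201851 + (290 - 440*√5) = 202141 - 440*√5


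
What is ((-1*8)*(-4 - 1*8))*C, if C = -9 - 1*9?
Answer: -1728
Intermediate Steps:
C = -18 (C = -9 - 9 = -18)
((-1*8)*(-4 - 1*8))*C = ((-1*8)*(-4 - 1*8))*(-18) = -8*(-4 - 8)*(-18) = -8*(-12)*(-18) = 96*(-18) = -1728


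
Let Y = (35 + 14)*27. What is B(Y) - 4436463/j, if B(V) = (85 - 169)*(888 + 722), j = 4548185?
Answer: -615100975863/4548185 ≈ -1.3524e+5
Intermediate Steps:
Y = 1323 (Y = 49*27 = 1323)
B(V) = -135240 (B(V) = -84*1610 = -135240)
B(Y) - 4436463/j = -135240 - 4436463/4548185 = -615100975863/4548185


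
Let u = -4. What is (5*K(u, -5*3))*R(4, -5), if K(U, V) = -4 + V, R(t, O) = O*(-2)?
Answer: -950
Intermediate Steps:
R(t, O) = -2*O
(5*K(u, -5*3))*R(4, -5) = (5*(-4 - 5*3))*(-2*(-5)) = (5*(-4 - 15))*10 = (5*(-19))*10 = -95*10 = -950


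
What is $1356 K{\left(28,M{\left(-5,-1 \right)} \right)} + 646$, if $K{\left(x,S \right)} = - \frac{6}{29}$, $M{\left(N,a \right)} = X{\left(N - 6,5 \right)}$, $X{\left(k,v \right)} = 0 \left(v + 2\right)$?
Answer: $\frac{10598}{29} \approx 365.45$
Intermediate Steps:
$X{\left(k,v \right)} = 0$ ($X{\left(k,v \right)} = 0 \left(2 + v\right) = 0$)
$M{\left(N,a \right)} = 0$
$K{\left(x,S \right)} = - \frac{6}{29}$ ($K{\left(x,S \right)} = \left(-6\right) \frac{1}{29} = - \frac{6}{29}$)
$1356 K{\left(28,M{\left(-5,-1 \right)} \right)} + 646 = 1356 \left(- \frac{6}{29}\right) + 646 = - \frac{8136}{29} + 646 = \frac{10598}{29}$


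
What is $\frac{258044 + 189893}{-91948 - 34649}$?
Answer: $- \frac{447937}{126597} \approx -3.5383$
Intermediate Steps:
$\frac{258044 + 189893}{-91948 - 34649} = \frac{447937}{-126597} = 447937 \left(- \frac{1}{126597}\right) = - \frac{447937}{126597}$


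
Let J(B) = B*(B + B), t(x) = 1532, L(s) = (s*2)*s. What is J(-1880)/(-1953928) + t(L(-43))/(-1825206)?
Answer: -806563099406/222895069323 ≈ -3.6186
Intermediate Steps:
L(s) = 2*s² (L(s) = (2*s)*s = 2*s²)
J(B) = 2*B² (J(B) = B*(2*B) = 2*B²)
J(-1880)/(-1953928) + t(L(-43))/(-1825206) = (2*(-1880)²)/(-1953928) + 1532/(-1825206) = (2*3534400)*(-1/1953928) + 1532*(-1/1825206) = 7068800*(-1/1953928) - 766/912603 = -883600/244241 - 766/912603 = -806563099406/222895069323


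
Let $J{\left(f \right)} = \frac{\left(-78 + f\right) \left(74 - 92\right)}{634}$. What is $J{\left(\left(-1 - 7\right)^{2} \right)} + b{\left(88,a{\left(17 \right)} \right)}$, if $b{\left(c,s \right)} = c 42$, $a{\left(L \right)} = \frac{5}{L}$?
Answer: $\frac{1171758}{317} \approx 3696.4$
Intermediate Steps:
$b{\left(c,s \right)} = 42 c$
$J{\left(f \right)} = \frac{702}{317} - \frac{9 f}{317}$ ($J{\left(f \right)} = \left(-78 + f\right) \left(74 + \left(-175 + 83\right)\right) \frac{1}{634} = \left(-78 + f\right) \left(74 - 92\right) \frac{1}{634} = \left(-78 + f\right) \left(-18\right) \frac{1}{634} = \left(1404 - 18 f\right) \frac{1}{634} = \frac{702}{317} - \frac{9 f}{317}$)
$J{\left(\left(-1 - 7\right)^{2} \right)} + b{\left(88,a{\left(17 \right)} \right)} = \left(\frac{702}{317} - \frac{9 \left(-1 - 7\right)^{2}}{317}\right) + 42 \cdot 88 = \left(\frac{702}{317} - \frac{9 \left(-8\right)^{2}}{317}\right) + 3696 = \left(\frac{702}{317} - \frac{576}{317}\right) + 3696 = \frac{126}{317} + 3696 = \frac{1171758}{317}$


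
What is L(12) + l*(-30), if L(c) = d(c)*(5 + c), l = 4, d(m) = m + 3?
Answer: 135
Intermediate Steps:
d(m) = 3 + m
L(c) = (3 + c)*(5 + c)
L(12) + l*(-30) = (3 + 12)*(5 + 12) + 4*(-30) = 15*17 - 120 = 255 - 120 = 135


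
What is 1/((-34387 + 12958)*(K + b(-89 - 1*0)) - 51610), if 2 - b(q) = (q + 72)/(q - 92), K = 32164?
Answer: -181/124769600851 ≈ -1.4507e-9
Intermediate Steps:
b(q) = 2 - (72 + q)/(-92 + q) (b(q) = 2 - (q + 72)/(q - 92) = 2 - (72 + q)/(-92 + q))
1/((-34387 + 12958)*(K + b(-89 - 1*0)) - 51610) = 1/((-34387 + 12958)*(32164 + (-256 + (-89 - 1*0))/(-92 + (-89 - 1*0))) - 51610) = 1/(-21429*(32164 + (-256 + (-89 + 0))/(-92 + (-89 + 0))) - 51610) = 1/(-21429*(32164 + (-256 - 89)/(-92 - 89)) - 51610) = 1/(-21429*(32164 - 345/(-181)) - 51610) = 1/(-21429*(32164 - 1/181*(-345)) - 51610) = 1/(-21429*(32164 + 345/181) - 51610) = 1/(-21429*5822029/181 - 51610) = 1/(-124760259441/181 - 51610) = 1/(-124769600851/181) = -181/124769600851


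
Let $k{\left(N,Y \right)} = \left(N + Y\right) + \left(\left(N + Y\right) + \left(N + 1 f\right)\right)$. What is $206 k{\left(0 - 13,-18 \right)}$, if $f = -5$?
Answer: $-16480$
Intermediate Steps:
$k{\left(N,Y \right)} = -5 + 2 Y + 3 N$ ($k{\left(N,Y \right)} = \left(N + Y\right) + \left(\left(N + Y\right) + \left(N + 1 \left(-5\right)\right)\right) = \left(N + Y\right) + \left(\left(N + Y\right) + \left(N - 5\right)\right) = \left(N + Y\right) + \left(\left(N + Y\right) + \left(-5 + N\right)\right) = \left(N + Y\right) + \left(-5 + Y + 2 N\right) = -5 + 2 Y + 3 N$)
$206 k{\left(0 - 13,-18 \right)} = 206 \left(-5 + 2 \left(-18\right) + 3 \left(0 - 13\right)\right) = 206 \left(-5 - 36 + 3 \left(0 - 13\right)\right) = 206 \left(-5 - 36 + 3 \left(-13\right)\right) = 206 \left(-5 - 36 - 39\right) = 206 \left(-80\right) = -16480$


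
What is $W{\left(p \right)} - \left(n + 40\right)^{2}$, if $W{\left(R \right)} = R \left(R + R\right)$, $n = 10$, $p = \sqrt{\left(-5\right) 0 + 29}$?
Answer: $-2442$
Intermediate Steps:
$p = \sqrt{29}$ ($p = \sqrt{0 + 29} = \sqrt{29} \approx 5.3852$)
$W{\left(R \right)} = 2 R^{2}$ ($W{\left(R \right)} = R 2 R = 2 R^{2}$)
$W{\left(p \right)} - \left(n + 40\right)^{2} = 2 \left(\sqrt{29}\right)^{2} - \left(10 + 40\right)^{2} = 2 \cdot 29 - 50^{2} = 58 - 2500 = -2442$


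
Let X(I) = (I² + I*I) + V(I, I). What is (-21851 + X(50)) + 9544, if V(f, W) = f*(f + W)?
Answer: -2307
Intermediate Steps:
V(f, W) = f*(W + f)
X(I) = 4*I² (X(I) = (I² + I*I) + I*(I + I) = (I² + I²) + I*(2*I) = 2*I² + 2*I² = 4*I²)
(-21851 + X(50)) + 9544 = (-21851 + 4*50²) + 9544 = (-21851 + 4*2500) + 9544 = (-21851 + 10000) + 9544 = -11851 + 9544 = -2307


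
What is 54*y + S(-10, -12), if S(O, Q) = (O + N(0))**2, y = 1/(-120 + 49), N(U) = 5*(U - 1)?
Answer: 15921/71 ≈ 224.24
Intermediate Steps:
N(U) = -5 + 5*U (N(U) = 5*(-1 + U) = -5 + 5*U)
y = -1/71 (y = 1/(-71) = -1/71 ≈ -0.014085)
S(O, Q) = (-5 + O)**2 (S(O, Q) = (O + (-5 + 5*0))**2 = (O + (-5 + 0))**2 = (O - 5)**2 = (-5 + O)**2)
54*y + S(-10, -12) = 54*(-1/71) + (-5 - 10)**2 = -54/71 + (-15)**2 = -54/71 + 225 = 15921/71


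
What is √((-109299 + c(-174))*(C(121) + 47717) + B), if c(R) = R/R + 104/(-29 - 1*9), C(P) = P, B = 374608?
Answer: 2*I*√471858952205/19 ≈ 72307.0*I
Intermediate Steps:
c(R) = -33/19 (c(R) = 1 + 104/(-29 - 9) = 1 + 104/(-38) = 1 + 104*(-1/38) = 1 - 52/19 = -33/19)
√((-109299 + c(-174))*(C(121) + 47717) + B) = √((-109299 - 33/19)*(121 + 47717) + 374608) = √(-2076714/19*47838 + 374608) = √(-99345844332/19 + 374608) = √(-99338726780/19) = 2*I*√471858952205/19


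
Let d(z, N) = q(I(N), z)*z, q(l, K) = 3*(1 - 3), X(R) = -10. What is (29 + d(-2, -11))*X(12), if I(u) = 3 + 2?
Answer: -410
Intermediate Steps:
I(u) = 5
q(l, K) = -6 (q(l, K) = 3*(-2) = -6)
d(z, N) = -6*z
(29 + d(-2, -11))*X(12) = (29 - 6*(-2))*(-10) = (29 + 12)*(-10) = 41*(-10) = -410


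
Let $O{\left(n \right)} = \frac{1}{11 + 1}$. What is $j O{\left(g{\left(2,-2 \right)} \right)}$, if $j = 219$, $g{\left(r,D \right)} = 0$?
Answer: $\frac{73}{4} \approx 18.25$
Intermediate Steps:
$O{\left(n \right)} = \frac{1}{12}$
$j O{\left(g{\left(2,-2 \right)} \right)} = 219 \cdot \frac{1}{12} = \frac{73}{4}$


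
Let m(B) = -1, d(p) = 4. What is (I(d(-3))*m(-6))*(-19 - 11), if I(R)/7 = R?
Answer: 840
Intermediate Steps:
I(R) = 7*R
(I(d(-3))*m(-6))*(-19 - 11) = ((7*4)*(-1))*(-19 - 11) = (28*(-1))*(-30) = -28*(-30) = 840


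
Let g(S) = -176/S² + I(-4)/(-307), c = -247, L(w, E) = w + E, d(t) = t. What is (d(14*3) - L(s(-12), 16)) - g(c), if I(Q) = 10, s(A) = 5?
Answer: 393989145/18729763 ≈ 21.035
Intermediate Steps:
L(w, E) = E + w
g(S) = -10/307 - 176/S² (g(S) = -176/S² + 10/(-307) = -176/S² + 10*(-1/307) = -176/S² - 10/307 = -10/307 - 176/S²)
(d(14*3) - L(s(-12), 16)) - g(c) = (14*3 - (16 + 5)) - (-10/307 - 176/(-247)²) = (42 - 1*21) - (-10/307 - 176*1/61009) = (42 - 21) - (-10/307 - 176/61009) = 21 - 1*(-664122/18729763) = 21 + 664122/18729763 = 393989145/18729763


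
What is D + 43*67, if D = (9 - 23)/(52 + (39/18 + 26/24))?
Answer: 636645/221 ≈ 2880.7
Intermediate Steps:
D = -56/221 (D = -14/(52 + (39*(1/18) + 26*(1/24))) = -14/(52 + (13/6 + 13/12)) = -14/(52 + 13/4) = -14/221/4 = -14*4/221 = -56/221 ≈ -0.25339)
D + 43*67 = -56/221 + 43*67 = -56/221 + 2881 = 636645/221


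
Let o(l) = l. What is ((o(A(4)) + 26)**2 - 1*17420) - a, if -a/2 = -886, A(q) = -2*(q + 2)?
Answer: -18996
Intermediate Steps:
A(q) = -4 - 2*q (A(q) = -2*(2 + q) = -4 - 2*q)
a = 1772 (a = -2*(-886) = 1772)
((o(A(4)) + 26)**2 - 1*17420) - a = (((-4 - 2*4) + 26)**2 - 1*17420) - 1*1772 = (((-4 - 8) + 26)**2 - 17420) - 1772 = ((-12 + 26)**2 - 17420) - 1772 = (14**2 - 17420) - 1772 = (196 - 17420) - 1772 = -17224 - 1772 = -18996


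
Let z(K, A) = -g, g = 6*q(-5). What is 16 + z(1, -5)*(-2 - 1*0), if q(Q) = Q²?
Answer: 316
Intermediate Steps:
g = 150 (g = 6*(-5)² = 6*25 = 150)
z(K, A) = -150 (z(K, A) = -1*150 = -150)
16 + z(1, -5)*(-2 - 1*0) = 16 - 150*(-2 - 1*0) = 16 - 150*(-2 + 0) = 16 - 150*(-2) = 16 + 300 = 316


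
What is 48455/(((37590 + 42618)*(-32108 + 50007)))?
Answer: 48455/1435642992 ≈ 3.3751e-5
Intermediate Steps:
48455/(((37590 + 42618)*(-32108 + 50007))) = 48455/((80208*17899)) = 48455/1435642992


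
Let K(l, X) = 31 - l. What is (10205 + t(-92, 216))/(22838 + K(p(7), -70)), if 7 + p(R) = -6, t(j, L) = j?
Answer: 10113/22882 ≈ 0.44196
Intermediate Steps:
p(R) = -13 (p(R) = -7 - 6 = -13)
(10205 + t(-92, 216))/(22838 + K(p(7), -70)) = (10205 - 92)/(22838 + (31 - 1*(-13))) = 10113/(22838 + (31 + 13)) = 10113/(22838 + 44) = 10113/22882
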